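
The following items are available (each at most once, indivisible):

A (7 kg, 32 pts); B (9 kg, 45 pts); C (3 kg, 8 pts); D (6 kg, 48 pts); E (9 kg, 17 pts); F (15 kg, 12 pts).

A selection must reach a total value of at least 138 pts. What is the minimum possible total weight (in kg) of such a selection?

31

Subsets with value ≥ 138, sorted by total weight:
- A+B+D+E: weight 31, value 142
- A+B+C+D+E: weight 34, value 150
- A+B+C+D+F: weight 40, value 145
Minimum weight: 31 kg.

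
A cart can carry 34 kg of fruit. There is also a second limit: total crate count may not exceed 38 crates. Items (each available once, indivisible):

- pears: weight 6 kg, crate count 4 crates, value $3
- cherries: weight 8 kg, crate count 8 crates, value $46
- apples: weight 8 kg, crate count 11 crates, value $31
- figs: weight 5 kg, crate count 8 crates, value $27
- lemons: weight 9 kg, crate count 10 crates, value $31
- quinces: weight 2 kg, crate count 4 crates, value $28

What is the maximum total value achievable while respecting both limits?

Feasible sets respecting both limits:
- pears+cherries+apples+lemons+quinces: weight 33, crate count 37, value 139
- cherries+apples+lemons+quinces: weight 27, crate count 33, value 136
- cherries+apples+figs+lemons: weight 30, crate count 37, value 135
- pears+cherries+apples+figs+quinces: weight 29, crate count 35, value 135
Best: $139.

$139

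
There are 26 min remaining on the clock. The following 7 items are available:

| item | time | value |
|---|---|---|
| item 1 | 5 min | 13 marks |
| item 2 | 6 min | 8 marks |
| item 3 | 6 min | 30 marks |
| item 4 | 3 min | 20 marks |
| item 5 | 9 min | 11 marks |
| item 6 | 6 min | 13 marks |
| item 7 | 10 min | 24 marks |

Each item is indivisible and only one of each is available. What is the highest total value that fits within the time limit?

87 marks

Check high-value combinations within 26 min:
- item 1+item 3+item 4+item 7: time 5+6+3+10=24, value 13+30+20+24=87
- item 3+item 4+item 6+item 7: time 6+3+6+10=25, value 30+20+13+24=87
- item 1+item 2+item 3+item 4+item 6: time 5+6+6+3+6=26, value 13+8+30+20+13=84
- item 2+item 3+item 4+item 7: time 6+6+3+10=25, value 8+30+20+24=82
Best: 87 marks.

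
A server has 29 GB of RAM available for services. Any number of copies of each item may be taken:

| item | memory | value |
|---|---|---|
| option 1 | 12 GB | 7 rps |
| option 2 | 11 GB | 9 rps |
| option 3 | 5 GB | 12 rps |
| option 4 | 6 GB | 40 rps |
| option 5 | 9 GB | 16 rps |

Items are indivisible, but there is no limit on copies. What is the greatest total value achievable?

172 rps

Best value-per-unit is option 4 at 40/6; filling with it alone gives 4×40 = 160.
Optimal mix: 1×option 3 + 4×option 4 → memory 29, value 172.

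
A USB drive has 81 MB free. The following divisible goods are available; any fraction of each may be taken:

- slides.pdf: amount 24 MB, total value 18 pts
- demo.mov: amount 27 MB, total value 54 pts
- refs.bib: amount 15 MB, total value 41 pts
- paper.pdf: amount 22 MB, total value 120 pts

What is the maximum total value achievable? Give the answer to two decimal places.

Take in order of value per unit:
- paper.pdf (120/22 per unit): all 22 → value 120, running total 120.00
- refs.bib (41/15 per unit): all 15 → value 41, running total 161.00
- demo.mov (54/27 per unit): all 27 → value 54, running total 215.00
- slides.pdf (18/24 per unit): 17 of 24 → value 17×18/24 = 12.7500, running total 227.75
Total 227.75.

227.75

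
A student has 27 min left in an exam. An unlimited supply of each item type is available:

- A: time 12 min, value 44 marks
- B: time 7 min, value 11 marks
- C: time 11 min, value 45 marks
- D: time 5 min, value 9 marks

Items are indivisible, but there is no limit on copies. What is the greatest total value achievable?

99 marks

Best value-per-unit is C at 45/11; filling with it alone gives 2×45 = 90.
Optimal mix: 2×C + 1×D → time 27, value 99.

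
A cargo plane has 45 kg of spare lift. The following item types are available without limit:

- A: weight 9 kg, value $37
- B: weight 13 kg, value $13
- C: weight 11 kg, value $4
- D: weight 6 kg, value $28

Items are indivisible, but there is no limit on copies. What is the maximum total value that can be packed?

Best value-per-unit is D at 28/6; filling with it alone gives 7×28 = 196.
Optimal mix: 1×A + 6×D → weight 45, value 205.

$205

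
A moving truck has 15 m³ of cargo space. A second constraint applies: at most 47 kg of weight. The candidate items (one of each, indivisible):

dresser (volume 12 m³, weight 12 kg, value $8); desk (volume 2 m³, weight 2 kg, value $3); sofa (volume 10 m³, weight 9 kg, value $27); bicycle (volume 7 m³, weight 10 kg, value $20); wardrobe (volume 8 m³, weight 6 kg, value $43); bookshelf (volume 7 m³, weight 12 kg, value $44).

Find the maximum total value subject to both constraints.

Feasible sets respecting both limits:
- wardrobe+bookshelf: volume 15, weight 18, value 87
- bicycle+bookshelf: volume 14, weight 22, value 64
- bicycle+wardrobe: volume 15, weight 16, value 63
- desk+bookshelf: volume 9, weight 14, value 47
Best: $87.

$87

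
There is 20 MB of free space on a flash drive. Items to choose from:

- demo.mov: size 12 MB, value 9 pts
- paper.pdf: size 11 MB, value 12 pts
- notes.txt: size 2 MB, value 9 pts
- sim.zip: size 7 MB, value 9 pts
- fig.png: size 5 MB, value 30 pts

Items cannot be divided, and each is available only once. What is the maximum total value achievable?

51 pts

This is a 0/1 knapsack; check combinations near the capacity.
- paper.pdf+notes.txt+fig.png: size 11+2+5=18, value 12+9+30=51
- notes.txt+sim.zip+fig.png: size 2+7+5=14, value 9+9+30=48
- demo.mov+notes.txt+fig.png: size 12+2+5=19, value 9+9+30=48
Best: 51 pts.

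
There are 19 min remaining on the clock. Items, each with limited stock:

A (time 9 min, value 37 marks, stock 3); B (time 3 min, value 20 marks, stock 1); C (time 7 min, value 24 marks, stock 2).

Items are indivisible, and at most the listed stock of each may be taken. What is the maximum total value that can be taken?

Top feasible selections:
- 1×A + 1×B + 1×C: time 19, value 81
- 2×A: time 18, value 74
Best: 81 marks.

81 marks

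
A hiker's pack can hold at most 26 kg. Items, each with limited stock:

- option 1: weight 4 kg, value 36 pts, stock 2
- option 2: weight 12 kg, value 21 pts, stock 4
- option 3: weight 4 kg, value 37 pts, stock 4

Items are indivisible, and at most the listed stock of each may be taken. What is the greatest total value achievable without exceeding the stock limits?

Top feasible selections:
- 2×option 1 + 4×option 3: weight 24, value 220
- 1×option 1 + 4×option 3: weight 20, value 184
- 2×option 1 + 3×option 3: weight 20, value 183
Best: 220 pts.

220 pts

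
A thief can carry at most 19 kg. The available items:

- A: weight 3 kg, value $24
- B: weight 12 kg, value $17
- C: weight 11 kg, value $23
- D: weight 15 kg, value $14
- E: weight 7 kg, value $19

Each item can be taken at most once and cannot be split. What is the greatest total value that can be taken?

$47

Check high-value combinations within 19 kg:
- A+C: weight 3+11=14, value 24+23=47
- A+E: weight 3+7=10, value 24+19=43
- C+E: weight 11+7=18, value 23+19=42
- A+B: weight 3+12=15, value 24+17=41
Best: $47.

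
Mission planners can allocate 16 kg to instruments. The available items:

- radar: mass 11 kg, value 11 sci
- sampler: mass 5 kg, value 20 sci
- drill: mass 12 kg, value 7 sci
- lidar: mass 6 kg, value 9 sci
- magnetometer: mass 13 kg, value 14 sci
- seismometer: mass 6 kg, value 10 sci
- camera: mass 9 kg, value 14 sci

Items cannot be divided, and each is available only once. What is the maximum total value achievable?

34 sci

Check high-value combinations within 16 kg:
- sampler+camera: mass 5+9=14, value 20+14=34
- radar+sampler: mass 11+5=16, value 11+20=31
- sampler+seismometer: mass 5+6=11, value 20+10=30
Best: 34 sci.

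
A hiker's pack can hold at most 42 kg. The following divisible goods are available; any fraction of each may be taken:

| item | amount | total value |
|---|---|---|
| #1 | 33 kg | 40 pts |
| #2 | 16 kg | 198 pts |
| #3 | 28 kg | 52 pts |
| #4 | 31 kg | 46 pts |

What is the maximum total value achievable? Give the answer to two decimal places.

246.29

Take in order of value per unit:
- #2 (198/16 per unit): all 16 → value 198, running total 198.00
- #3 (52/28 per unit): 26 of 28 → value 26×52/28 = 48.2857, running total 246.29
Total 246.29.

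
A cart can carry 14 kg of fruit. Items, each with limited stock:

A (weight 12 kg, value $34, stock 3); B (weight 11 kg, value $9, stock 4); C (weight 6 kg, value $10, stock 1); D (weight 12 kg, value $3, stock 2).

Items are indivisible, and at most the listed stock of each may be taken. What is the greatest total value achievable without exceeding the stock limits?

$34

Best selections within weight 14 and stock limits:
- 1×A: weight 12, value 34
- 1×C: weight 6, value 10
- 1×B: weight 11, value 9
- 1×D: weight 12, value 3
Best: $34.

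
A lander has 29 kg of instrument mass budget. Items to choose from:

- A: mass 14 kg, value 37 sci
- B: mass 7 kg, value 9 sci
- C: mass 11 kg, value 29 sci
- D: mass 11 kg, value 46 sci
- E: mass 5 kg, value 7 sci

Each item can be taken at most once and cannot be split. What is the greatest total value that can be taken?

84 sci

Check high-value combinations within 29 kg:
- B+C+D: mass 7+11+11=29, value 9+29+46=84
- A+D: mass 14+11=25, value 37+46=83
- C+D+E: mass 11+11+5=27, value 29+46+7=82
Best: 84 sci.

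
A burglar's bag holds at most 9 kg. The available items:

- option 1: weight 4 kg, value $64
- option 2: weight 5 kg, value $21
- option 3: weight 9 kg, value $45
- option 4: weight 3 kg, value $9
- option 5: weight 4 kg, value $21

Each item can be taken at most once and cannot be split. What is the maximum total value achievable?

$85

This is a 0/1 knapsack; check combinations near the capacity.
- option 1+option 5: weight 4+4=8, value 64+21=85
- option 1+option 2: weight 4+5=9, value 64+21=85
- option 1+option 4: weight 4+3=7, value 64+9=73
- option 1: weight 4, value 64
- option 3: weight 9, value 45
Best: $85.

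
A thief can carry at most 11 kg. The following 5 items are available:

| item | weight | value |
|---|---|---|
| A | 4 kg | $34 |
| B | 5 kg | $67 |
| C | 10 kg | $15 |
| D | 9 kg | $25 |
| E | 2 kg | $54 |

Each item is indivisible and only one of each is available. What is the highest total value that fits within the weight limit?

Check high-value combinations within 11 kg:
- A+B+E: weight 4+5+2=11, value 34+67+54=155
- B+E: weight 5+2=7, value 67+54=121
- A+B: weight 4+5=9, value 34+67=101
- A+E: weight 4+2=6, value 34+54=88
Best: $155.

$155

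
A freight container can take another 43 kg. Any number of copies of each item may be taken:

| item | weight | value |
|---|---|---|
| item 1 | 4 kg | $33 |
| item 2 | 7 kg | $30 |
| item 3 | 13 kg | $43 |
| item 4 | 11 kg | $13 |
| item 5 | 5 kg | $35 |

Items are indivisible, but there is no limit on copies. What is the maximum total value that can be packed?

Best value-per-unit is item 1 at 33/4; filling with it alone gives 10×33 = 330.
Optimal mix: 7×item 1 + 3×item 5 → weight 43, value 336.

$336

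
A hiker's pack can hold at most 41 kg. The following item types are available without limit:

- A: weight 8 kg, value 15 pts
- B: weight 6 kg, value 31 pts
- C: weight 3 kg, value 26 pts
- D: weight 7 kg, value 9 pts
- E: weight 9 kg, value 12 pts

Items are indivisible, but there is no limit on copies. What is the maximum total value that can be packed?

Best value-per-unit is C at 26/3, and filling with it alone uses weight 13×3=39. No mix of the others beats 13×26 = 338.

338 pts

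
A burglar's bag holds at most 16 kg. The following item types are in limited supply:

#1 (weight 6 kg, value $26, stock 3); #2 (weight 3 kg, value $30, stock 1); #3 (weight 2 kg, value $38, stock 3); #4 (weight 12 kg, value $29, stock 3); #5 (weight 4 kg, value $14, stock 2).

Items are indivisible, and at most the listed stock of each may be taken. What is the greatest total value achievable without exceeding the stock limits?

$170

Best selections within weight 16 and stock limits:
- 1×#1 + 1×#2 + 3×#3: weight 15, value 170
- 1×#2 + 3×#3 + 1×#5: weight 13, value 158
- 1×#1 + 3×#3 + 1×#5: weight 16, value 154
- 1×#2 + 3×#3: weight 9, value 144
Best: $170.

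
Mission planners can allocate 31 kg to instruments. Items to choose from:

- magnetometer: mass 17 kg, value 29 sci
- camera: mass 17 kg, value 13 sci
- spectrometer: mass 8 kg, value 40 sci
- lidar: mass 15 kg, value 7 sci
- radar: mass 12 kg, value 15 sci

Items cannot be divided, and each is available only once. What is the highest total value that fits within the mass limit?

69 sci

Check high-value combinations within 31 kg:
- magnetometer+spectrometer: mass 17+8=25, value 29+40=69
- spectrometer+radar: mass 8+12=20, value 40+15=55
- camera+spectrometer: mass 17+8=25, value 13+40=53
- spectrometer+lidar: mass 8+15=23, value 40+7=47
- magnetometer+radar: mass 17+12=29, value 29+15=44
Best: 69 sci.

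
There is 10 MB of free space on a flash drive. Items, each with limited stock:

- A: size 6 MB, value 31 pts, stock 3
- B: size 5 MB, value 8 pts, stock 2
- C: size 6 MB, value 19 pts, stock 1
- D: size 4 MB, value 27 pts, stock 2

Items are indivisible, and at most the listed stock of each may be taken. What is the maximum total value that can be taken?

58 pts

Top feasible selections:
- 1×A + 1×D: size 10, value 58
- 2×D: size 8, value 54
Best: 58 pts.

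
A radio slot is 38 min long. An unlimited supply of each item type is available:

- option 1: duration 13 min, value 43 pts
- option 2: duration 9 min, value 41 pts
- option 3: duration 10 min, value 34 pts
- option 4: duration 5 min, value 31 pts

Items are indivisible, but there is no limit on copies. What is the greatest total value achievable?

Best value-per-unit is option 4 at 31/5, and filling with it alone uses duration 7×5=35. No mix of the others beats 7×31 = 217.

217 pts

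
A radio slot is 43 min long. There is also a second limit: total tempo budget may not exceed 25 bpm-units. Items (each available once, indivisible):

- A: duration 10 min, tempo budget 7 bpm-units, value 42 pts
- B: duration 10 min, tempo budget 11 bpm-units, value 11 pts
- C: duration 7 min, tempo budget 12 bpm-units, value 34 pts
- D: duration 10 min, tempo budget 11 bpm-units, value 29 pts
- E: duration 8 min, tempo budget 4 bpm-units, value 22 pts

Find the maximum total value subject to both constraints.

Feasible sets respecting both limits:
- A+C+E: duration 25, tempo budget 23, value 98
- A+D+E: duration 28, tempo budget 22, value 93
- A+C: duration 17, tempo budget 19, value 76
- A+B+E: duration 28, tempo budget 22, value 75
Best: 98 pts.

98 pts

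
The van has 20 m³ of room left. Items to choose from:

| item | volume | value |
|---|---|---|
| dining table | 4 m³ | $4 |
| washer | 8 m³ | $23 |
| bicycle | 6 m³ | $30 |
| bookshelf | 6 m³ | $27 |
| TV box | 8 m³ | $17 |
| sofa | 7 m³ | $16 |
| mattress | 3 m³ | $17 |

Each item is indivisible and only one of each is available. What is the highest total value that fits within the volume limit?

$80

Check high-value combinations within 20 m³:
- washer+bicycle+bookshelf: volume 8+6+6=20, value 23+30+27=80
- dining table+bicycle+bookshelf+mattress: volume 4+6+6+3=19, value 4+30+27+17=78
- bicycle+bookshelf+mattress: volume 6+6+3=15, value 30+27+17=74
Best: $80.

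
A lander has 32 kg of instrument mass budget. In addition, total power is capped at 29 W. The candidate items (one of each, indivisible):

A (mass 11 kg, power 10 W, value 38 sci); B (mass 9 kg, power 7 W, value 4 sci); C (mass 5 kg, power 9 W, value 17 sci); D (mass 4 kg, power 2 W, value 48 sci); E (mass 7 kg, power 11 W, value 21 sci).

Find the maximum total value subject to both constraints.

Feasible sets respecting both limits:
- A+B+C+D: mass 29, power 28, value 107
- A+D+E: mass 22, power 23, value 107
- A+C+D: mass 20, power 21, value 103
Best: 107 sci.

107 sci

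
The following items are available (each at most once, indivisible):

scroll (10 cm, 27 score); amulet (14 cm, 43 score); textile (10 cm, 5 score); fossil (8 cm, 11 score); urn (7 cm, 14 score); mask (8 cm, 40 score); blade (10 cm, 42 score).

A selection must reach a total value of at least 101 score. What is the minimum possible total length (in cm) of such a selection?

Subsets with value ≥ 101, sorted by total length:
- scroll+mask+blade: length 28, value 109
- amulet+mask+blade: length 32, value 125
- scroll+amulet+mask: length 32, value 110
Minimum length: 28 cm.

28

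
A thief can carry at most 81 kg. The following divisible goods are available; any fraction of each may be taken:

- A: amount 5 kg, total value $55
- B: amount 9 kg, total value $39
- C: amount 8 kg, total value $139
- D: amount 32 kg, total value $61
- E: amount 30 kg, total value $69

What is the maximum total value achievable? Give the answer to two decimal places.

Take in order of value per unit:
- C (139/8 per unit): all 8 → value 139, running total 139.00
- A (55/5 per unit): all 5 → value 55, running total 194.00
- B (39/9 per unit): all 9 → value 39, running total 233.00
- E (69/30 per unit): all 30 → value 69, running total 302.00
- D (61/32 per unit): 29 of 32 → value 29×61/32 = 55.2813, running total 357.28
Total 357.28.

357.28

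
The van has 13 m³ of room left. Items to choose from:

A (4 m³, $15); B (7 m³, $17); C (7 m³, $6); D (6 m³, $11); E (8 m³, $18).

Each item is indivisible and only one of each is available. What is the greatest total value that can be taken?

$33

Check high-value combinations within 13 m³:
- A+E: volume 4+8=12, value 15+18=33
- A+B: volume 4+7=11, value 15+17=32
- B+D: volume 7+6=13, value 17+11=28
Best: $33.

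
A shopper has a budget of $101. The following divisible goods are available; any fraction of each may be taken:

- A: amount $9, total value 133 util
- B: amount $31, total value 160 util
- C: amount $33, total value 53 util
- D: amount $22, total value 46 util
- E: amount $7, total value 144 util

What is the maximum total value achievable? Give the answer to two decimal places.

Take in order of value per unit:
- E (144/7 per unit): all 7 → value 144, running total 144.00
- A (133/9 per unit): all 9 → value 133, running total 277.00
- B (160/31 per unit): all 31 → value 160, running total 437.00
- D (46/22 per unit): all 22 → value 46, running total 483.00
- C (53/33 per unit): 32 of 33 → value 32×53/33 = 51.3939, running total 534.39
Total 534.39.

534.39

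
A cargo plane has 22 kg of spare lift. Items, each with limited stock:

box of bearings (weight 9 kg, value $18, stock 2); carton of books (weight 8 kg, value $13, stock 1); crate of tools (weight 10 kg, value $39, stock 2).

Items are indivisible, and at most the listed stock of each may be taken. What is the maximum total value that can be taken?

$78

Best selections within weight 22 and stock limits:
- 2×crate of tools: weight 20, value 78
- 1×box of bearings + 1×crate of tools: weight 19, value 57
Best: $78.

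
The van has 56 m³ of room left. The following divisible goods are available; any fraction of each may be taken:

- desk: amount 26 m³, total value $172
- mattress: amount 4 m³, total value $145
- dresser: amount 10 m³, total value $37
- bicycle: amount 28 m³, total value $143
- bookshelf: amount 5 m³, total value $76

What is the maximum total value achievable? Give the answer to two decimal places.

Take in order of value per unit:
- mattress (145/4 per unit): all 4 → value 145, running total 145.00
- bookshelf (76/5 per unit): all 5 → value 76, running total 221.00
- desk (172/26 per unit): all 26 → value 172, running total 393.00
- bicycle (143/28 per unit): 21 of 28 → value 21×143/28 = 107.2500, running total 500.25
Total 500.25.

500.25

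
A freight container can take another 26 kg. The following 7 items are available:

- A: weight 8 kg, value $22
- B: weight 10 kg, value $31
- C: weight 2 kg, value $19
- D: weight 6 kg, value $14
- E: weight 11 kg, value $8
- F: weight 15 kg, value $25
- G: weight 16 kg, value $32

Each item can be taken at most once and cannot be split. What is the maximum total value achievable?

$86

Check high-value combinations within 26 kg:
- A+B+C+D: weight 8+10+2+6=26, value 22+31+19+14=86
- A+C+G: weight 8+2+16=26, value 22+19+32=73
- A+B+C: weight 8+10+2=20, value 22+31+19=72
- A+B+D: weight 8+10+6=24, value 22+31+14=67
Best: $86.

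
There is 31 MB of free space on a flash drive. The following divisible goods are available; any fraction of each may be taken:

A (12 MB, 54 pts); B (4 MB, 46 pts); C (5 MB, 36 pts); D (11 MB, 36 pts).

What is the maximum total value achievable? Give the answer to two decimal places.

Take in order of value per unit:
- B (46/4 per unit): all 4 → value 46, running total 46.00
- C (36/5 per unit): all 5 → value 36, running total 82.00
- A (54/12 per unit): all 12 → value 54, running total 136.00
- D (36/11 per unit): 10 of 11 → value 10×36/11 = 32.7273, running total 168.73
Total 168.73.

168.73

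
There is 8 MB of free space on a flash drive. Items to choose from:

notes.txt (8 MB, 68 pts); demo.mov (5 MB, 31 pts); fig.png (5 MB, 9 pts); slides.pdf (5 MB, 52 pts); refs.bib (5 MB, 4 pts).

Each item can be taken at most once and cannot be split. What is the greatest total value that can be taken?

68 pts

Check high-value combinations within 8 MB:
- notes.txt: size 8, value 68
- slides.pdf: size 5, value 52
- demo.mov: size 5, value 31
Best: 68 pts.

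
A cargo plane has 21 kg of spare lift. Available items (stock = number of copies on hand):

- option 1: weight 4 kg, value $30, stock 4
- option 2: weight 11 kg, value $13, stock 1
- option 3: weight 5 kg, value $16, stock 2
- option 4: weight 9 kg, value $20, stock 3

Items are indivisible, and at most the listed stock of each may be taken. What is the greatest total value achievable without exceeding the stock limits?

Best selections within weight 21 and stock limits:
- 4×option 1 + 1×option 3: weight 21, value 136
- 4×option 1: weight 16, value 120
Best: $136.

$136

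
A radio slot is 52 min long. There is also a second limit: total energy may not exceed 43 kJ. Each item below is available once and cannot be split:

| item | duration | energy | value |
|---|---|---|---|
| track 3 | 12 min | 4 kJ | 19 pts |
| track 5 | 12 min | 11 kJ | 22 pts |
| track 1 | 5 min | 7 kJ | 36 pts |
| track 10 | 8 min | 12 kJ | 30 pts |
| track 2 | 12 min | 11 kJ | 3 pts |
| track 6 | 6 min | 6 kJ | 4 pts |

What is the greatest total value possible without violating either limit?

111 pts

Feasible sets respecting both limits:
- track 3+track 5+track 1+track 10+track 6: duration 43, energy 40, value 111
- track 3+track 5+track 1+track 10: duration 37, energy 34, value 107
- track 5+track 1+track 10+track 6: duration 31, energy 36, value 92
Best: 111 pts.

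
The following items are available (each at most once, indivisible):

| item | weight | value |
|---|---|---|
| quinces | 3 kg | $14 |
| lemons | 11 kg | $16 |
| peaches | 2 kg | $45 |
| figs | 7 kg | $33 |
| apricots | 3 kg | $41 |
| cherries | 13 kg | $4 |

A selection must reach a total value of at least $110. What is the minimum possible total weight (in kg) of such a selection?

12

Subsets with value ≥ 110, sorted by total weight:
- peaches+figs+apricots: weight 12, value 119
- quinces+peaches+figs+apricots: weight 15, value 133
- quinces+lemons+peaches+apricots: weight 19, value 116
- lemons+peaches+figs+apricots: weight 23, value 135
Minimum weight: 12 kg.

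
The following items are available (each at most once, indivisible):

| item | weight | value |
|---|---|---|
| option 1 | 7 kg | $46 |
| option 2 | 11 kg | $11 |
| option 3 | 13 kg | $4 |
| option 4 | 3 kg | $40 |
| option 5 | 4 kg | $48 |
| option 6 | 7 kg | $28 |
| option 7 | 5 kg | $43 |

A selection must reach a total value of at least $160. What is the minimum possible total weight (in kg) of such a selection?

19

Subsets with value ≥ 160, sorted by total weight:
- option 1+option 4+option 5+option 7: weight 19, value 177
- option 1+option 4+option 5+option 6: weight 21, value 162
- option 1+option 5+option 6+option 7: weight 23, value 165
- option 1+option 4+option 5+option 6+option 7: weight 26, value 205
Minimum weight: 19 kg.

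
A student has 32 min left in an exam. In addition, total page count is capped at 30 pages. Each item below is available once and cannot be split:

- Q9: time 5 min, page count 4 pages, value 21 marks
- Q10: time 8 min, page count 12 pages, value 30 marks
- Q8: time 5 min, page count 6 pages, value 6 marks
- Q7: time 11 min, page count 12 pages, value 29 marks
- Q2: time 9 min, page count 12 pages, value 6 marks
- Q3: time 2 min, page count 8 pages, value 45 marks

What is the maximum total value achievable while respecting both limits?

102 marks

Feasible sets respecting both limits:
- Q9+Q10+Q8+Q3: time 20, page count 30, value 102
- Q9+Q8+Q7+Q3: time 23, page count 30, value 101
- Q9+Q10+Q3: time 15, page count 24, value 96
Best: 102 marks.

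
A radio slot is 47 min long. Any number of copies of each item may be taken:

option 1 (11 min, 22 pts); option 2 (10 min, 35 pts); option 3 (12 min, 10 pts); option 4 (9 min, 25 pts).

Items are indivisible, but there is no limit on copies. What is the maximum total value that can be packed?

145 pts

Best value-per-unit is option 2 at 35/10; filling with it alone gives 4×35 = 140.
Optimal mix: 2×option 2 + 3×option 4 → duration 47, value 145.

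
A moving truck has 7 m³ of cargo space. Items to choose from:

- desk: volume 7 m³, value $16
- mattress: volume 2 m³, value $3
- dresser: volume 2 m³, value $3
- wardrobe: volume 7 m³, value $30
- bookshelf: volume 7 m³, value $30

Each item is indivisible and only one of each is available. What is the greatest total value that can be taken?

Check high-value combinations within 7 m³:
- wardrobe: volume 7, value 30
- bookshelf: volume 7, value 30
- desk: volume 7, value 16
- mattress+dresser: volume 2+2=4, value 3+3=6
- mattress: volume 2, value 3
Best: $30.

$30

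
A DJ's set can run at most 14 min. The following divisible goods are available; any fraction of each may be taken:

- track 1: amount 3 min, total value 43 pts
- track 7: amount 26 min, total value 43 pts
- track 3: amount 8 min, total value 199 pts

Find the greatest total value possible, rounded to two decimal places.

246.96

Take in order of value per unit:
- track 3 (199/8 per unit): all 8 → value 199, running total 199.00
- track 1 (43/3 per unit): all 3 → value 43, running total 242.00
- track 7 (43/26 per unit): 3 of 26 → value 3×43/26 = 4.9615, running total 246.96
Total 246.96.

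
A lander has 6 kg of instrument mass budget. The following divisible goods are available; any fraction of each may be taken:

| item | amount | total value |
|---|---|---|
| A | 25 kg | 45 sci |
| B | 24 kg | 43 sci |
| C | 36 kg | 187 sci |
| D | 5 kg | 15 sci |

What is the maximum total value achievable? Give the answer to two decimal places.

Take in order of value per unit:
- C (187/36 per unit): 6 of 36 → value 6×187/36 = 31.1667, running total 31.17
Total 31.17.

31.17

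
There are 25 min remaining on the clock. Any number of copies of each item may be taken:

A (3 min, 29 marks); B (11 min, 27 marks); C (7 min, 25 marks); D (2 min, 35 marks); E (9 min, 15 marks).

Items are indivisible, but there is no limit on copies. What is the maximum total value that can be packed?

Best value-per-unit is D at 35/2, and filling with it alone uses time 12×2=24. No mix of the others beats 12×35 = 420.

420 marks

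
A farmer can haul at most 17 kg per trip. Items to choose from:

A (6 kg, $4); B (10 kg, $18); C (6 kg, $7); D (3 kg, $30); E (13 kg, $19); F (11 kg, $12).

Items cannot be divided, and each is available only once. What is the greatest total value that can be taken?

This is a 0/1 knapsack; check combinations near the capacity.
- D+E: weight 3+13=16, value 30+19=49
- B+D: weight 10+3=13, value 18+30=48
- D+F: weight 3+11=14, value 30+12=42
- A+C+D: weight 6+6+3=15, value 4+7+30=41
Best: $49.

$49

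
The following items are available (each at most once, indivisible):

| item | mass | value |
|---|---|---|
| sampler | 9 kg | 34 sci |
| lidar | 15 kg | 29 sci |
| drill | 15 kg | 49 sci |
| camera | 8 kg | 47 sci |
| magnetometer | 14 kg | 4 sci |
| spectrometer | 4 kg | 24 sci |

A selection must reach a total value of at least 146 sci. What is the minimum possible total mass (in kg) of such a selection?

Subsets with value ≥ 146, sorted by total mass:
- sampler+drill+camera+spectrometer: mass 36, value 154
- lidar+drill+camera+spectrometer: mass 42, value 149
Minimum mass: 36 kg.

36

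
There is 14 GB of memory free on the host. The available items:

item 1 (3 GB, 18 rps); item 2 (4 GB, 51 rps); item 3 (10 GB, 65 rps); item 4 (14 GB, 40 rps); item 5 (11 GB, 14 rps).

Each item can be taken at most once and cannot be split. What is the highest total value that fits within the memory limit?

Check high-value combinations within 14 GB:
- item 2+item 3: memory 4+10=14, value 51+65=116
- item 1+item 3: memory 3+10=13, value 18+65=83
- item 1+item 2: memory 3+4=7, value 18+51=69
Best: 116 rps.

116 rps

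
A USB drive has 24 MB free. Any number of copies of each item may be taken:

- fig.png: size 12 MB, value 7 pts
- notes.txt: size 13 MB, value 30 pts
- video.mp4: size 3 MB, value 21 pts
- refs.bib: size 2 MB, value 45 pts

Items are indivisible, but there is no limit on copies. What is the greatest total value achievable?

540 pts

Best value-per-unit is refs.bib at 45/2, and filling with it alone uses size 12×2=24. No mix of the others beats 12×45 = 540.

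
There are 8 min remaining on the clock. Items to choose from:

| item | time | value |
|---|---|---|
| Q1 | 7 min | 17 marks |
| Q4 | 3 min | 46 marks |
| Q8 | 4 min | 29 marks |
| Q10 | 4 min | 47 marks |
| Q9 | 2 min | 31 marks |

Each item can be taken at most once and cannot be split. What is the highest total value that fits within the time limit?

93 marks

Check high-value combinations within 8 min:
- Q4+Q10: time 3+4=7, value 46+47=93
- Q10+Q9: time 4+2=6, value 47+31=78
- Q4+Q9: time 3+2=5, value 46+31=77
- Q8+Q10: time 4+4=8, value 29+47=76
- Q4+Q8: time 3+4=7, value 46+29=75
Best: 93 marks.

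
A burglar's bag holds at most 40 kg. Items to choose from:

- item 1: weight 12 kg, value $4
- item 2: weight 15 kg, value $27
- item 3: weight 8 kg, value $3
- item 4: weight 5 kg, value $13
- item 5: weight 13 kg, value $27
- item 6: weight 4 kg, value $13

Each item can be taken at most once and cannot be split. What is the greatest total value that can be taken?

$80

Check high-value combinations within 40 kg:
- item 2+item 4+item 5+item 6: weight 15+5+13+4=37, value 27+13+27+13=80
- item 2+item 3+item 5+item 6: weight 15+8+13+4=40, value 27+3+27+13=70
- item 2+item 5+item 6: weight 15+13+4=32, value 27+27+13=67
- item 2+item 4+item 5: weight 15+5+13=33, value 27+13+27=67
- item 1+item 2+item 5: weight 12+15+13=40, value 4+27+27=58
Best: $80.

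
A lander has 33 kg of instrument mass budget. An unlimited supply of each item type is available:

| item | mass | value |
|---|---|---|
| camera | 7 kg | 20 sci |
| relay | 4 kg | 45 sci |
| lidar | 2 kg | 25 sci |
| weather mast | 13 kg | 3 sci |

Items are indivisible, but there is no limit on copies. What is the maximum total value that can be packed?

Best value-per-unit is lidar at 25/2, and filling with it alone uses mass 16×2=32. No mix of the others beats 16×25 = 400.

400 sci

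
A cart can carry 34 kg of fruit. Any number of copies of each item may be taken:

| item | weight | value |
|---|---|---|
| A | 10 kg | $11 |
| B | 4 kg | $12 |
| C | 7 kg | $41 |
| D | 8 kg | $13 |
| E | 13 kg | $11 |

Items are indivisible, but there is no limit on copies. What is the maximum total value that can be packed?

Best value-per-unit is C at 41/7; filling with it alone gives 4×41 = 164.
Optimal mix: 1×B + 4×C → weight 32, value 176.

$176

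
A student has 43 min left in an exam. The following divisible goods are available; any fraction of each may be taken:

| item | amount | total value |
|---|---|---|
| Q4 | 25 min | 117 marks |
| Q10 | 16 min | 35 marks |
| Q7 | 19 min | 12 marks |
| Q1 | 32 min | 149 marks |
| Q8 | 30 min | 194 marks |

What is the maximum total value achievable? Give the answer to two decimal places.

Take in order of value per unit:
- Q8 (194/30 per unit): all 30 → value 194, running total 194.00
- Q4 (117/25 per unit): 13 of 25 → value 13×117/25 = 60.8400, running total 254.84
Total 254.84.

254.84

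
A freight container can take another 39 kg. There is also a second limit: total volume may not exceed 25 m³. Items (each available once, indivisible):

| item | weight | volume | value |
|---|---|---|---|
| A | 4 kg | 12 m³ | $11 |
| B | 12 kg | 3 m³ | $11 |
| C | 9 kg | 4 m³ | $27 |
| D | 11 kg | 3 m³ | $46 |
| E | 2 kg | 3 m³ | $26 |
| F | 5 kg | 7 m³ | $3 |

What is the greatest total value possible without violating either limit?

$121

Feasible sets respecting both limits:
- A+B+C+D+E: weight 38, volume 25, value 121
- B+C+D+E+F: weight 39, volume 20, value 113
- A+C+D+E: weight 26, volume 22, value 110
- B+C+D+E: weight 34, volume 13, value 110
Best: $121.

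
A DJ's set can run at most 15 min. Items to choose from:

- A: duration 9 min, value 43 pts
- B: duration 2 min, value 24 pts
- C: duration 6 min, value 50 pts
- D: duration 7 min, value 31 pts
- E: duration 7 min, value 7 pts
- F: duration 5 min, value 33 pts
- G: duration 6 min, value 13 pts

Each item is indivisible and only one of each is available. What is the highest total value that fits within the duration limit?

107 pts

Check high-value combinations within 15 min:
- B+C+F: duration 2+6+5=13, value 24+50+33=107
- B+C+D: duration 2+6+7=15, value 24+50+31=105
- A+C: duration 9+6=15, value 43+50=93
- B+D+F: duration 2+7+5=14, value 24+31+33=88
Best: 107 pts.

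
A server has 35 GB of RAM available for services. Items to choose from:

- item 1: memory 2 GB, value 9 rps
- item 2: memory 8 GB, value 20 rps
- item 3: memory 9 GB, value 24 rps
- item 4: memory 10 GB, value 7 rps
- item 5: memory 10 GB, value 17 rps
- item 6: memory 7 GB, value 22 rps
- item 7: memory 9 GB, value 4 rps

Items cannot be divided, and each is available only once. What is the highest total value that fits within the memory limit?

Check high-value combinations within 35 GB:
- item 2+item 3+item 5+item 6: memory 8+9+10+7=34, value 20+24+17+22=83
- item 1+item 2+item 3+item 6+item 7: memory 2+8+9+7+9=35, value 9+20+24+22+4=79
- item 1+item 2+item 3+item 6: memory 2+8+9+7=26, value 9+20+24+22=75
- item 2+item 3+item 4+item 6: memory 8+9+10+7=34, value 20+24+7+22=73
- item 1+item 3+item 5+item 6: memory 2+9+10+7=28, value 9+24+17+22=72
Best: 83 rps.

83 rps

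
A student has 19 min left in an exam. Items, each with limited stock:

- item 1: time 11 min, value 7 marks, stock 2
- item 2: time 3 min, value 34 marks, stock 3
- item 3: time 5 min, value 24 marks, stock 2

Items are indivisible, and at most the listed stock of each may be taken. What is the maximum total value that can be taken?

150 marks

Top feasible selections:
- 3×item 2 + 2×item 3: time 19, value 150
- 3×item 2 + 1×item 3: time 14, value 126
- 2×item 2 + 2×item 3: time 16, value 116
Best: 150 marks.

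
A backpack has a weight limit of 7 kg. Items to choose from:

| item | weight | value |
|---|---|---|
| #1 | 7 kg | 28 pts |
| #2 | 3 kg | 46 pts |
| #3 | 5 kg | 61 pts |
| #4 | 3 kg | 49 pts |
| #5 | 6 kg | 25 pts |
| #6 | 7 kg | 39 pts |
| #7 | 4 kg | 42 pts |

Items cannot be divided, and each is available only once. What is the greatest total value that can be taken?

This is a 0/1 knapsack; check combinations near the capacity.
- #2+#4: weight 3+3=6, value 46+49=95
- #4+#7: weight 3+4=7, value 49+42=91
- #2+#7: weight 3+4=7, value 46+42=88
Best: 95 pts.

95 pts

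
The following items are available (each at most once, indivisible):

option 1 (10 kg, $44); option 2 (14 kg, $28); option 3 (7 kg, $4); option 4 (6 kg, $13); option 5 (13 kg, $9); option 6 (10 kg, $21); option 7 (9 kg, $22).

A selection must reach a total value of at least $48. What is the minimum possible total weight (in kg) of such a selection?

Subsets with value ≥ 48, sorted by total weight:
- option 1+option 4: weight 16, value 57
- option 1+option 3: weight 17, value 48
- option 1+option 7: weight 19, value 66
Minimum weight: 16 kg.

16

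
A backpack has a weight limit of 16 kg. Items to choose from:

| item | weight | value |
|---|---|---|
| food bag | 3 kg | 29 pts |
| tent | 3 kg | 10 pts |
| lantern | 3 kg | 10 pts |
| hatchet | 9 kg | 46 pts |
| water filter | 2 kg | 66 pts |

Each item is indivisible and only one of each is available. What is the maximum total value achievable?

Check high-value combinations within 16 kg:
- food bag+hatchet+water filter: weight 3+9+2=14, value 29+46+66=141
- tent+hatchet+water filter: weight 3+9+2=14, value 10+46+66=122
- lantern+hatchet+water filter: weight 3+9+2=14, value 10+46+66=122
Best: 141 pts.

141 pts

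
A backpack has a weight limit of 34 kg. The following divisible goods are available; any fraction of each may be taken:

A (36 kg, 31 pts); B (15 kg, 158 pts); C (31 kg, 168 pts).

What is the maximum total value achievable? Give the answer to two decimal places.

Take in order of value per unit:
- B (158/15 per unit): all 15 → value 158, running total 158.00
- C (168/31 per unit): 19 of 31 → value 19×168/31 = 102.9677, running total 260.97
Total 260.97.

260.97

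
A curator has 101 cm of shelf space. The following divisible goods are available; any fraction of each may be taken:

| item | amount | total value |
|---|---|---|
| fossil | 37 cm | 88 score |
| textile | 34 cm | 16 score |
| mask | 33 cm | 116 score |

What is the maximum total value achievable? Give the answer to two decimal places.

218.59

Take in order of value per unit:
- mask (116/33 per unit): all 33 → value 116, running total 116.00
- fossil (88/37 per unit): all 37 → value 88, running total 204.00
- textile (16/34 per unit): 31 of 34 → value 31×16/34 = 14.5882, running total 218.59
Total 218.59.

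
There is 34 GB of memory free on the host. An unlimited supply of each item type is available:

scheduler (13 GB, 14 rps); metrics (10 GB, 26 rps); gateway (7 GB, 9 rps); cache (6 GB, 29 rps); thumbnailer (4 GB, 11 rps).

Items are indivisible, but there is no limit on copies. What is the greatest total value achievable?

156 rps

Best value-per-unit is cache at 29/6; filling with it alone gives 5×29 = 145.
Optimal mix: 5×cache + 1×thumbnailer → memory 34, value 156.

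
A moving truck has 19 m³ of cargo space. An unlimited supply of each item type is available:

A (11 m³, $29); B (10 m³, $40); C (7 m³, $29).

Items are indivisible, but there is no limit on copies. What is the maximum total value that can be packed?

Best value-per-unit is C at 29/7; filling with it alone gives 2×29 = 58.
Optimal mix: 1×B + 1×C → volume 17, value 69.

$69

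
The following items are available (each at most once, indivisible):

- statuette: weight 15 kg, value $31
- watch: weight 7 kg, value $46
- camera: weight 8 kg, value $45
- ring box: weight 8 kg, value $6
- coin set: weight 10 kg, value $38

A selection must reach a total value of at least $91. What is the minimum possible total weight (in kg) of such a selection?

Subsets with value ≥ 91, sorted by total weight:
- watch+camera: weight 15, value 91
- watch+camera+ring box: weight 23, value 97
- watch+camera+coin set: weight 25, value 129
- statuette+watch+camera: weight 30, value 122
Minimum weight: 15 kg.

15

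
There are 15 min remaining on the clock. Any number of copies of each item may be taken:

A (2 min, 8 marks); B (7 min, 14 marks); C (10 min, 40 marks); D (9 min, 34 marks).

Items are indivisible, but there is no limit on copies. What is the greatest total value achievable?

58 marks

Best value-per-unit is A at 8/2; filling with it alone gives 7×8 = 56.
Optimal mix: 3×A + 1×D → time 15, value 58.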